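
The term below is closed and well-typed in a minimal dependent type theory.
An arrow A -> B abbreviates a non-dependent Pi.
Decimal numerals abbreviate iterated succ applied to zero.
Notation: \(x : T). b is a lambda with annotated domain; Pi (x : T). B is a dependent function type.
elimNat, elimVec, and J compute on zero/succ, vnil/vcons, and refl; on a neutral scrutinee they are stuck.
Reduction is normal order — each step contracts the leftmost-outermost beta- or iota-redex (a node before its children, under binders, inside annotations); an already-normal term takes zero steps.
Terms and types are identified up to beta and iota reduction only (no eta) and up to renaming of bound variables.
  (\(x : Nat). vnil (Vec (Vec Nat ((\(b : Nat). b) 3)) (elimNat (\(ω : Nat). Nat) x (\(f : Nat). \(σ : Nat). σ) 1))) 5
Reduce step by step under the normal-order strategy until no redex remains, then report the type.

normal-order reduction:
  (\(x : Nat). vnil (Vec (Vec Nat ((\(b : Nat). b) 3)) (elimNat (\(ω : Nat). Nat) x (\(f : Nat). \(σ : Nat). σ) 1))) 5
  ~> vnil (Vec (Vec Nat ((\(x : Nat). x) 3)) (elimNat (\(b : Nat). Nat) 5 (\(ω : Nat). \(f : Nat). f) 1))
  ~> vnil (Vec (Vec Nat 3) (elimNat (\(x : Nat). Nat) 5 (\(b : Nat). \(ω : Nat). ω) 1))
  ~> vnil (Vec (Vec Nat 3) ((\(x : Nat). \(b : Nat). b) 0 (elimNat (\(ω : Nat). Nat) 5 (\(f : Nat). \(σ : Nat). σ) 0)))
  ~> vnil (Vec (Vec Nat 3) ((\(x : Nat). x) (elimNat (\(b : Nat). Nat) 5 (\(ω : Nat). \(f : Nat). f) 0)))
  ~> vnil (Vec (Vec Nat 3) (elimNat (\(x : Nat). Nat) 5 (\(b : Nat). \(ω : Nat). ω) 0))
  ~> vnil (Vec (Vec Nat 3) 5)
the term's type:
  Vec (Vec (Vec Nat 3) 5) 0


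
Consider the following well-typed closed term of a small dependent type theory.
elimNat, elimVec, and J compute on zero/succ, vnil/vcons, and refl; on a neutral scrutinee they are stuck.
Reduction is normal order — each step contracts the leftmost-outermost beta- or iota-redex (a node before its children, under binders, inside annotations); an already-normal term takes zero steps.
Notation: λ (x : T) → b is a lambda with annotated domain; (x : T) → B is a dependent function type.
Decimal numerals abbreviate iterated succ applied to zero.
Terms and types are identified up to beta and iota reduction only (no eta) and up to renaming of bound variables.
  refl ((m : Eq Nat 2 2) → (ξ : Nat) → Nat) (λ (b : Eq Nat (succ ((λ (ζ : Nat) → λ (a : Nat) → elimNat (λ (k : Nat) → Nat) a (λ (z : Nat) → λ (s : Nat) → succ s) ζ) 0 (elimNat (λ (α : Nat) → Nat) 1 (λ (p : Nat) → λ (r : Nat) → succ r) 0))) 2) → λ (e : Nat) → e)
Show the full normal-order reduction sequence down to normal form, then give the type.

normal-order reduction sequence:
  refl ((m : Eq Nat 2 2) → (ξ : Nat) → Nat) (λ (b : Eq Nat (succ ((λ (ζ : Nat) → λ (a : Nat) → elimNat (λ (k : Nat) → Nat) a (λ (z : Nat) → λ (s : Nat) → succ s) ζ) 0 (elimNat (λ (α : Nat) → Nat) 1 (λ (p : Nat) → λ (r : Nat) → succ r) 0))) 2) → λ (e : Nat) → e)
  ~> refl ((m : Eq Nat 2 2) → (ξ : Nat) → Nat) (λ (b : Eq Nat (succ ((λ (ζ : Nat) → elimNat (λ (a : Nat) → Nat) ζ (λ (k : Nat) → λ (z : Nat) → succ z) 0) (elimNat (λ (s : Nat) → Nat) 1 (λ (α : Nat) → λ (p : Nat) → succ p) 0))) 2) → λ (r : Nat) → r)
  ~> refl ((m : Eq Nat 2 2) → (ξ : Nat) → Nat) (λ (b : Eq Nat (succ (elimNat (λ (ζ : Nat) → Nat) (elimNat (λ (a : Nat) → Nat) 1 (λ (k : Nat) → λ (z : Nat) → succ z) 0) (λ (s : Nat) → λ (α : Nat) → succ α) 0)) 2) → λ (p : Nat) → p)
  ~> refl ((m : Eq Nat 2 2) → (ξ : Nat) → Nat) (λ (b : Eq Nat (succ (elimNat (λ (ζ : Nat) → Nat) 1 (λ (a : Nat) → λ (k : Nat) → succ k) 0)) 2) → λ (z : Nat) → z)
  ~> refl ((m : Eq Nat 2 2) → (ξ : Nat) → Nat) (λ (b : Eq Nat 2 2) → λ (ζ : Nat) → ζ)
the term's type:
  Eq ((m : Eq Nat 2 2) → (ξ : Nat) → Nat) (λ (b : Eq Nat 2 2) → λ (ζ : Nat) → ζ) (λ (a : Eq Nat 2 2) → λ (k : Nat) → k)


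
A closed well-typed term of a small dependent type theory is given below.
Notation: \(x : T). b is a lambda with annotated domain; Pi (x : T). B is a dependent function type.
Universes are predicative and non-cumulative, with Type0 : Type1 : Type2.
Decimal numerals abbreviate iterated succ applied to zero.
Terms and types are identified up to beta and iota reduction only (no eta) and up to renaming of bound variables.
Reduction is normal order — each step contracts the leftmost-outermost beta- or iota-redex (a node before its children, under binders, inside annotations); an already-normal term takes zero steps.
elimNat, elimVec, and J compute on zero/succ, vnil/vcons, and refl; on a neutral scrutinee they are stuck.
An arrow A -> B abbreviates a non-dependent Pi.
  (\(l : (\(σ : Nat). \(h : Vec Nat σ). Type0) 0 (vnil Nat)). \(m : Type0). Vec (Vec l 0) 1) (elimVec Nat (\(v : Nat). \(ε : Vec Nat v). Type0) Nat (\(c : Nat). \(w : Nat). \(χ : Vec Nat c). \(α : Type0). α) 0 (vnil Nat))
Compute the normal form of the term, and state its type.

reduced normal form:
  \(l : Type0). Vec (Vec Nat 0) 1
the term's type:
  Type0 -> Type0
observation: contracting a beta-redex first, the term normalizes in 2 steps.


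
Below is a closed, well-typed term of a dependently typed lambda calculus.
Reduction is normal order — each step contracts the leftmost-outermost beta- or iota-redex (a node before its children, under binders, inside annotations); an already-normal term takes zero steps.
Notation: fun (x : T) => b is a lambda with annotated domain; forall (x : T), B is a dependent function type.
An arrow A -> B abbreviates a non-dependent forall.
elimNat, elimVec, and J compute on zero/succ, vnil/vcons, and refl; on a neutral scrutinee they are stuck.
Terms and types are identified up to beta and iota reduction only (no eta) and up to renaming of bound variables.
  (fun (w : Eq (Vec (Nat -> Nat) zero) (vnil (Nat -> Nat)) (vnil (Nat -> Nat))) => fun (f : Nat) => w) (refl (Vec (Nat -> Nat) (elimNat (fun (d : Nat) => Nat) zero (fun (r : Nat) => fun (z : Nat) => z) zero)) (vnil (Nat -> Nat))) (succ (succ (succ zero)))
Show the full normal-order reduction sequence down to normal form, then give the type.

reduction (normal order):
  (fun (w : Eq (Vec (Nat -> Nat) zero) (vnil (Nat -> Nat)) (vnil (Nat -> Nat))) => fun (f : Nat) => w) (refl (Vec (Nat -> Nat) (elimNat (fun (d : Nat) => Nat) zero (fun (r : Nat) => fun (z : Nat) => z) zero)) (vnil (Nat -> Nat))) (succ (succ (succ zero)))
  ~> (fun (w : Nat) => refl (Vec (Nat -> Nat) (elimNat (fun (f : Nat) => Nat) zero (fun (d : Nat) => fun (r : Nat) => r) zero)) (vnil (Nat -> Nat))) (succ (succ (succ zero)))
  ~> refl (Vec (Nat -> Nat) (elimNat (fun (w : Nat) => Nat) zero (fun (f : Nat) => fun (d : Nat) => d) zero)) (vnil (Nat -> Nat))
  ~> refl (Vec (Nat -> Nat) zero) (vnil (Nat -> Nat))
type:
  Eq (Vec (Nat -> Nat) zero) (vnil (Nat -> Nat)) (vnil (Nat -> Nat))


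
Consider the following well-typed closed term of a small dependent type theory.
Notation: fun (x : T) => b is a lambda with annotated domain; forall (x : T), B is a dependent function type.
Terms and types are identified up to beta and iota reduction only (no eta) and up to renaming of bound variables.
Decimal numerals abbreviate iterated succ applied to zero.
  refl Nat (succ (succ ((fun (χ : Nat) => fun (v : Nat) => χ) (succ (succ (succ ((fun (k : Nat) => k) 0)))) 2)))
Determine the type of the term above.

the term's type:
  Eq Nat 5 5


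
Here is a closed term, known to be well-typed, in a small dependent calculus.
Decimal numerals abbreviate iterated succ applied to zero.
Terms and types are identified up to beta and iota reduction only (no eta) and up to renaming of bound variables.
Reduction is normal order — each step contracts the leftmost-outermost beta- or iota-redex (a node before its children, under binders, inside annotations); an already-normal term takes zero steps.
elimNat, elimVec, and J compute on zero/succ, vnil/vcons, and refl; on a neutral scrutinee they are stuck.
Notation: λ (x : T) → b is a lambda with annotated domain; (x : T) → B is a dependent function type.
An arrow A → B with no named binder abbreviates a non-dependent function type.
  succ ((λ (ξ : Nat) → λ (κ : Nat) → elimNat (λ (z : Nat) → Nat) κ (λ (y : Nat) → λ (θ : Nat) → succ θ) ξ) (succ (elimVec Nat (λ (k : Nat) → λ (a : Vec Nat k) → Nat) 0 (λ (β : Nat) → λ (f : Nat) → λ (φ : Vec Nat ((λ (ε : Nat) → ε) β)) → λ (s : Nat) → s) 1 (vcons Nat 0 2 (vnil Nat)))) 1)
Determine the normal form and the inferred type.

normal form:
  3
type:
  Nat


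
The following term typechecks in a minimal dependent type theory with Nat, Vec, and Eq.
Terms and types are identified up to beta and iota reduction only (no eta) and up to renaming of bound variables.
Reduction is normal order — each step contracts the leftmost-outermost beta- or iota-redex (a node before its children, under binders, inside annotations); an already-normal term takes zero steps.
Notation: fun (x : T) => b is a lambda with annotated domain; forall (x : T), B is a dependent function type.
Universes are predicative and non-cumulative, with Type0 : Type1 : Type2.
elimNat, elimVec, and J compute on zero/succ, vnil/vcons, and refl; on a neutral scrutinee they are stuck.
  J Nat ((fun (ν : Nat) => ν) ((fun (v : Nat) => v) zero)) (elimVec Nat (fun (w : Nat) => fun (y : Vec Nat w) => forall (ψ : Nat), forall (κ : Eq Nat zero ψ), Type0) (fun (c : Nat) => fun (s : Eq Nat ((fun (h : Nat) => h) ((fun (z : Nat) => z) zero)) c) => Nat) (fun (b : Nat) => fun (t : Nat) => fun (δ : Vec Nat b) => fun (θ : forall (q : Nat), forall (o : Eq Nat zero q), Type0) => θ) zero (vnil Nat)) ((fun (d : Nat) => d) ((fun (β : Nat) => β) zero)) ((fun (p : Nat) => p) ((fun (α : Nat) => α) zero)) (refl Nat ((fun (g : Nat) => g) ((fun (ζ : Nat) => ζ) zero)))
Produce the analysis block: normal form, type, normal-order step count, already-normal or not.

reduced normal form:
  zero
inferred type:
  Nat
normal-order step count: 3
already normal: no
first contracted redex: a J iota-redex


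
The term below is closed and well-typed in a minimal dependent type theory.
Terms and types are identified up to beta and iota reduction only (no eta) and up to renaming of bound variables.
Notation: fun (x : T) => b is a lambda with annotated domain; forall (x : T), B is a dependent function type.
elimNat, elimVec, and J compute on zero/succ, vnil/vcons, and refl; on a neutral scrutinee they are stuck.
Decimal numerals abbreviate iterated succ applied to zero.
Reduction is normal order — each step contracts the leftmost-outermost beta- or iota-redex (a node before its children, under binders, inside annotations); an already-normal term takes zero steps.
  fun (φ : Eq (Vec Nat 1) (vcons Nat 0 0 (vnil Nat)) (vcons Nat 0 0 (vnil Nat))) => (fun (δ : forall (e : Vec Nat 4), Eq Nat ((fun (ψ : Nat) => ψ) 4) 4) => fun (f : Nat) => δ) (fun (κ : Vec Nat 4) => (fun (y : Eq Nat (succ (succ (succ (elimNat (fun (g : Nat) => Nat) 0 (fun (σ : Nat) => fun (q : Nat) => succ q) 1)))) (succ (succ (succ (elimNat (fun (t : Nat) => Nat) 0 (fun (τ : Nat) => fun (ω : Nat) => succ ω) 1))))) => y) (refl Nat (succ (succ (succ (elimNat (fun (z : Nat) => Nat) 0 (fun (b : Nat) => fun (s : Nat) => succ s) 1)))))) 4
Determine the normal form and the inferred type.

normal form:
  fun (φ : Eq (Vec Nat 1) (vcons Nat 0 0 (vnil Nat)) (vcons Nat 0 0 (vnil Nat))) => fun (δ : Vec Nat 4) => refl Nat 4
type:
  forall (φ : Eq (Vec Nat 1) (vcons Nat 0 0 (vnil Nat)) (vcons Nat 0 0 (vnil Nat))), forall (δ : Vec Nat 4), Eq Nat 4 4
observation: the leftmost-outermost redex is a beta-redex, and normalization takes 7 steps.


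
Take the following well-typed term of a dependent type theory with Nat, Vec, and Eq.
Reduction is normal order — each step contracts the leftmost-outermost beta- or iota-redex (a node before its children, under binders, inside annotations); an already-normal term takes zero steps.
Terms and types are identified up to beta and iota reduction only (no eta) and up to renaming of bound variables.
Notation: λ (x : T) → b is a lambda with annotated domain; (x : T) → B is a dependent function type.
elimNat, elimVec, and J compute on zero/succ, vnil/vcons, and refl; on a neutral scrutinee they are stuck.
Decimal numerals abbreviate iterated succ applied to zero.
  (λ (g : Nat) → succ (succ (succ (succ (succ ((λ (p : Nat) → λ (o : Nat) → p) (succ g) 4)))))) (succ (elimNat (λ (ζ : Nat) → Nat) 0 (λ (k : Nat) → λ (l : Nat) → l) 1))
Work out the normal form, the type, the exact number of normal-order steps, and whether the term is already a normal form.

resulting normal form:
  7
type:
  Nat
reduction steps (normal order): 7
started in normal form: no
first contracted redex: a beta-redex


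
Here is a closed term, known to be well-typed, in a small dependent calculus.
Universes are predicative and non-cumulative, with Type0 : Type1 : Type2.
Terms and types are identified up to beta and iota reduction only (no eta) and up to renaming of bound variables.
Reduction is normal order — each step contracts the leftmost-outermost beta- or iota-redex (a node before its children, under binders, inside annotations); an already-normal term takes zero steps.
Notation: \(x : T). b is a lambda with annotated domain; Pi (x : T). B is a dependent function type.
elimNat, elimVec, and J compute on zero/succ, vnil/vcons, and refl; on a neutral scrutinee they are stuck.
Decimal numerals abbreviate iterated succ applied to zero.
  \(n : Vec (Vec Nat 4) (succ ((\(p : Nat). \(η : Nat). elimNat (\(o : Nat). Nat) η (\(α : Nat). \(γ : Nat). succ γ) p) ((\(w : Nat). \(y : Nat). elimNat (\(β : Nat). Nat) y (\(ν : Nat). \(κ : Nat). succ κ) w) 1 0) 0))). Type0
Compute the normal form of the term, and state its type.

resulting normal form:
  \(n : Vec (Vec Nat 4) 2). Type0
the term's type:
  Pi (n : Vec (Vec Nat 4) 2). Type1


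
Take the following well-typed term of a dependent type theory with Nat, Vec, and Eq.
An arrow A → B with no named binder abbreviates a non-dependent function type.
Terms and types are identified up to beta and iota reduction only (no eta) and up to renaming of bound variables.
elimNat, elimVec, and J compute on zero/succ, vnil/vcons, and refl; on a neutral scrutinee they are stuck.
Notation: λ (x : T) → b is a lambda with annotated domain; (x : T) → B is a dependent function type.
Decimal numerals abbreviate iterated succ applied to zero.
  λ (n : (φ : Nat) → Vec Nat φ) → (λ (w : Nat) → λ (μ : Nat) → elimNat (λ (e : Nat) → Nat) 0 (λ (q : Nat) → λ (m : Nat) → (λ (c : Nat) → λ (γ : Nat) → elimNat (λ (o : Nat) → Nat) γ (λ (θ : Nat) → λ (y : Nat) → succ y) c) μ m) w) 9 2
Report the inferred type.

the term's type:
  ((n : Nat) → Vec Nat n) → Nat


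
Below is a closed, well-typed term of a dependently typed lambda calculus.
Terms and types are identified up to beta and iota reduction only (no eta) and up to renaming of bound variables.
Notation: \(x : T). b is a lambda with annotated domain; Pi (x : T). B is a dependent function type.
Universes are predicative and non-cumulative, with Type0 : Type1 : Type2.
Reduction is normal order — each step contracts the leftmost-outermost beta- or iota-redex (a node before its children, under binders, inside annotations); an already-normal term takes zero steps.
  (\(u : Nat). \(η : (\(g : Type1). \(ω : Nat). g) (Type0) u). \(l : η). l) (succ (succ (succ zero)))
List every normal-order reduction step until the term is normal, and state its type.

normal-order reduction:
  (\(u : Nat). \(η : (\(g : Type1). \(ω : Nat). g) (Type0) u). \(l : η). l) (succ (succ (succ zero)))
  ~> \(u : (\(η : Type1). \(g : Nat). η) (Type0) (succ (succ (succ zero)))). \(ω : u). ω
  ~> \(u : (\(η : Nat). Type0) (succ (succ (succ zero)))). \(g : u). g
  ~> \(u : Type0). \(η : u). η
type:
  Pi (u : Type0). Pi (η : u). u


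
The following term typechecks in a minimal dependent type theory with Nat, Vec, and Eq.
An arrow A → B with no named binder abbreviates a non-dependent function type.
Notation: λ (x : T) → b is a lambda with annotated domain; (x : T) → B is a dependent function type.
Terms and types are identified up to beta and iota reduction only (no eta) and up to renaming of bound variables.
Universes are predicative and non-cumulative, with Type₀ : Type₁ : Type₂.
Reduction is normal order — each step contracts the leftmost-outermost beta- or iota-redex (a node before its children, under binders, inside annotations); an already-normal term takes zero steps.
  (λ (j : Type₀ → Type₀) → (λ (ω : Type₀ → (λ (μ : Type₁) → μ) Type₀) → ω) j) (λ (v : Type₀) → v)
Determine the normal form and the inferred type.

reduced normal form:
  λ (j : Type₀) → j
the term's type:
  Type₀ → Type₀


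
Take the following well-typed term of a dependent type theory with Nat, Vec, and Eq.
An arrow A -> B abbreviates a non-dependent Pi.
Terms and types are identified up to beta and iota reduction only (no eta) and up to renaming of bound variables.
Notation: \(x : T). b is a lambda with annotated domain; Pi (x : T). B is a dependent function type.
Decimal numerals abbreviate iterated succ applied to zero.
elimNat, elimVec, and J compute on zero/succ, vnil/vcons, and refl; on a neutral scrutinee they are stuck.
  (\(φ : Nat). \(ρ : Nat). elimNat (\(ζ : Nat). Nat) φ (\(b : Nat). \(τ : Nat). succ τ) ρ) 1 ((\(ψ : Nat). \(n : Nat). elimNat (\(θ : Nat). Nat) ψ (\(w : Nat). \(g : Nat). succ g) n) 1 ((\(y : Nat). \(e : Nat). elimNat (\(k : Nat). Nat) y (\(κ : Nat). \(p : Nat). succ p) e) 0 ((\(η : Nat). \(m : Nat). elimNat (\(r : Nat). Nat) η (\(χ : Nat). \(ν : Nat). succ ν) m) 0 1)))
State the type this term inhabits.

type:
  Nat


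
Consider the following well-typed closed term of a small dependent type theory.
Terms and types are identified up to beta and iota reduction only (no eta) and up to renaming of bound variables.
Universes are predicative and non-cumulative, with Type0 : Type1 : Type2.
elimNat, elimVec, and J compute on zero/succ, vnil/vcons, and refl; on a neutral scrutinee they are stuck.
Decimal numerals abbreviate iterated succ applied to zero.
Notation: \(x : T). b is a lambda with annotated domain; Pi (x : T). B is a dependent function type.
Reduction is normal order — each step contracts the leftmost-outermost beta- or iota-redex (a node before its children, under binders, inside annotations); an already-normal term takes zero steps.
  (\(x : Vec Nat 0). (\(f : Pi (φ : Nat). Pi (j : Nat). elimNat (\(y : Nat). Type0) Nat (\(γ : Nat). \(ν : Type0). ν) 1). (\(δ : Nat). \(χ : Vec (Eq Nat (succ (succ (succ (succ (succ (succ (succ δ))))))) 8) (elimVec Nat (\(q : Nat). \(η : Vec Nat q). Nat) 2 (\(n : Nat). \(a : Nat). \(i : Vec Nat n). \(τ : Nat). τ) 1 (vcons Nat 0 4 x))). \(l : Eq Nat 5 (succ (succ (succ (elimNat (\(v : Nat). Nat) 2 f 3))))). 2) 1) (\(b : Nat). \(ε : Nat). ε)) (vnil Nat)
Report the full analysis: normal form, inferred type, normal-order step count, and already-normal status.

normal form:
  \(x : Vec (Eq Nat 8 8) 2). \(f : Eq Nat 5 5). 2
type:
  Pi (x : Vec (Eq Nat 8 8) 2). Pi (f : Eq Nat 5 5). Nat
reduction steps (normal order): 19
started in normal form: no
first redex: a beta-redex


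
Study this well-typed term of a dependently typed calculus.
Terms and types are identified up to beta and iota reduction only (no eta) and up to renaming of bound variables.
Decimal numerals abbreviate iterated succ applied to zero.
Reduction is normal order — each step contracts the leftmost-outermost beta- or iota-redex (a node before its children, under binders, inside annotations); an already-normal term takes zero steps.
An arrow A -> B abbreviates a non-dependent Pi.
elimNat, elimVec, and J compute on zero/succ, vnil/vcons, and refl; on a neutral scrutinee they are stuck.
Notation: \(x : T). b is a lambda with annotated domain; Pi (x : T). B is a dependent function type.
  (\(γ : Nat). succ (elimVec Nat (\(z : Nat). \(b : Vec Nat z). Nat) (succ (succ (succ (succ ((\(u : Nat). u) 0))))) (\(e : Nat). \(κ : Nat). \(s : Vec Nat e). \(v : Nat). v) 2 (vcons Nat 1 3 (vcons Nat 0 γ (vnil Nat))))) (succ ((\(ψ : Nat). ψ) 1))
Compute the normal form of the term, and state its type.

normal form:
  5
type:
  Nat
observation: 13 normal-order steps separate the term from its normal form.


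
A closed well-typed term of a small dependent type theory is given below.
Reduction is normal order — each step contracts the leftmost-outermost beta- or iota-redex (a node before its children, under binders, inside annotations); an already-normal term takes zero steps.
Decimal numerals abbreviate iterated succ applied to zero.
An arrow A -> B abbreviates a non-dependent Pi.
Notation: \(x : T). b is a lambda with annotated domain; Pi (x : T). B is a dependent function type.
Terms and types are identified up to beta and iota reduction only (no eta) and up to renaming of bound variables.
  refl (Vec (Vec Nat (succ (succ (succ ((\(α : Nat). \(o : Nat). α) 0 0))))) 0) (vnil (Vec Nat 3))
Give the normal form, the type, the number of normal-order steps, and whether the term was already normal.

normal form:
  refl (Vec (Vec Nat 3) 0) (vnil (Vec Nat 3))
inferred type:
  Eq (Vec (Vec Nat 3) 0) (vnil (Vec Nat 3)) (vnil (Vec Nat 3))
normal-order step count: 2
term was already normal: no
first redex: a beta-redex


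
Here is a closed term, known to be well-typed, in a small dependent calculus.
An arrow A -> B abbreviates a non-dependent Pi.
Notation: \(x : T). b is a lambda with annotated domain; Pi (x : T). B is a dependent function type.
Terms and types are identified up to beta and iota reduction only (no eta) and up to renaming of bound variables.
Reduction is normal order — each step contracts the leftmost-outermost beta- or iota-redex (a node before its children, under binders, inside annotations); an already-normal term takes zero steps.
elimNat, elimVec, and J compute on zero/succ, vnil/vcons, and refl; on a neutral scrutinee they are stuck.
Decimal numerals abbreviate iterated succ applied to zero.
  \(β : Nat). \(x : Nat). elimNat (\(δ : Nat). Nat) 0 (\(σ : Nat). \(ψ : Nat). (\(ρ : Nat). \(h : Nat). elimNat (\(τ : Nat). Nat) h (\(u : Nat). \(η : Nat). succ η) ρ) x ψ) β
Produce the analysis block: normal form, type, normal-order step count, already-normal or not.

normal form:
  \(β : Nat). \(x : Nat). elimNat (\(δ : Nat). Nat) 0 (\(σ : Nat). \(ψ : Nat). elimNat (\(ρ : Nat). Nat) ψ (\(h : Nat). \(τ : Nat). succ τ) x) β
the term's type:
  Nat -> Nat -> Nat
reduction steps (normal order): 2
started in normal form: no
first contracted redex: a beta-redex


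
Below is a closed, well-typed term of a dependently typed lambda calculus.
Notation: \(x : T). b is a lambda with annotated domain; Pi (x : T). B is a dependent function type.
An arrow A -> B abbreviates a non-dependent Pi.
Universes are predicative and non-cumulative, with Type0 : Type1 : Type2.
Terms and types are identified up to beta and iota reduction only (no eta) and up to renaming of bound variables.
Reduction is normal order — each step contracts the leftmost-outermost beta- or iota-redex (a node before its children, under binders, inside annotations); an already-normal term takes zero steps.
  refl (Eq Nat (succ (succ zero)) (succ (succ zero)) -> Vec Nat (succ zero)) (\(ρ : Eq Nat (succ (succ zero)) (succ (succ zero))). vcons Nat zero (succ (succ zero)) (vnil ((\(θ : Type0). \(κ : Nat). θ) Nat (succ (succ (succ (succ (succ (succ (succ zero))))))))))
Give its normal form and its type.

resulting normal form:
  refl (Eq Nat (succ (succ zero)) (succ (succ zero)) -> Vec Nat (succ zero)) (\(ρ : Eq Nat (succ (succ zero)) (succ (succ zero))). vcons Nat zero (succ (succ zero)) (vnil Nat))
type:
  Eq (Eq Nat (succ (succ zero)) (succ (succ zero)) -> Vec Nat (succ zero)) (\(ρ : Eq Nat (succ (succ zero)) (succ (succ zero))). vcons Nat zero (succ (succ zero)) (vnil Nat)) (\(θ : Eq Nat (succ (succ zero)) (succ (succ zero))). vcons Nat zero (succ (succ zero)) (vnil Nat))


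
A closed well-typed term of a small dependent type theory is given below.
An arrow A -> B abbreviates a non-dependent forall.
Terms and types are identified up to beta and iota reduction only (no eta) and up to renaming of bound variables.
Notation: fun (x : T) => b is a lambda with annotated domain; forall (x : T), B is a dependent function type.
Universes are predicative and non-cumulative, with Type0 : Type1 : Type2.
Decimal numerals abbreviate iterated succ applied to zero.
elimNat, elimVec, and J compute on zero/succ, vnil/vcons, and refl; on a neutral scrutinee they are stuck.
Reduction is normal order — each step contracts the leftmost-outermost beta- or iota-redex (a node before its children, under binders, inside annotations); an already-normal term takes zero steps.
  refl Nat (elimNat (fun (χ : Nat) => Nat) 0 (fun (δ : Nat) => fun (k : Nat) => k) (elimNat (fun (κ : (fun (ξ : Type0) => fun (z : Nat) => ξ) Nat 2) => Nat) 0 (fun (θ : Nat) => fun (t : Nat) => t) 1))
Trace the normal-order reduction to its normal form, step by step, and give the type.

reduction (normal order):
  refl Nat (elimNat (fun (χ : Nat) => Nat) 0 (fun (δ : Nat) => fun (k : Nat) => k) (elimNat (fun (κ : (fun (ξ : Type0) => fun (z : Nat) => ξ) Nat 2) => Nat) 0 (fun (θ : Nat) => fun (t : Nat) => t) 1))
  ~> refl Nat (elimNat (fun (χ : Nat) => Nat) 0 (fun (δ : Nat) => fun (k : Nat) => k) ((fun (κ : Nat) => fun (ξ : Nat) => ξ) 0 (elimNat (fun (z : (fun (θ : Type0) => fun (t : Nat) => θ) Nat 2) => Nat) 0 (fun (p : Nat) => fun (e : Nat) => e) 0)))
  ~> refl Nat (elimNat (fun (χ : Nat) => Nat) 0 (fun (δ : Nat) => fun (k : Nat) => k) ((fun (κ : Nat) => κ) (elimNat (fun (ξ : (fun (z : Type0) => fun (θ : Nat) => z) Nat 2) => Nat) 0 (fun (t : Nat) => fun (p : Nat) => p) 0)))
  ~> refl Nat (elimNat (fun (χ : Nat) => Nat) 0 (fun (δ : Nat) => fun (k : Nat) => k) (elimNat (fun (κ : (fun (ξ : Type0) => fun (z : Nat) => ξ) Nat 2) => Nat) 0 (fun (θ : Nat) => fun (t : Nat) => t) 0))
  ~> refl Nat (elimNat (fun (χ : Nat) => Nat) 0 (fun (δ : Nat) => fun (k : Nat) => k) 0)
  ~> refl Nat 0
type:
  Eq Nat 0 0


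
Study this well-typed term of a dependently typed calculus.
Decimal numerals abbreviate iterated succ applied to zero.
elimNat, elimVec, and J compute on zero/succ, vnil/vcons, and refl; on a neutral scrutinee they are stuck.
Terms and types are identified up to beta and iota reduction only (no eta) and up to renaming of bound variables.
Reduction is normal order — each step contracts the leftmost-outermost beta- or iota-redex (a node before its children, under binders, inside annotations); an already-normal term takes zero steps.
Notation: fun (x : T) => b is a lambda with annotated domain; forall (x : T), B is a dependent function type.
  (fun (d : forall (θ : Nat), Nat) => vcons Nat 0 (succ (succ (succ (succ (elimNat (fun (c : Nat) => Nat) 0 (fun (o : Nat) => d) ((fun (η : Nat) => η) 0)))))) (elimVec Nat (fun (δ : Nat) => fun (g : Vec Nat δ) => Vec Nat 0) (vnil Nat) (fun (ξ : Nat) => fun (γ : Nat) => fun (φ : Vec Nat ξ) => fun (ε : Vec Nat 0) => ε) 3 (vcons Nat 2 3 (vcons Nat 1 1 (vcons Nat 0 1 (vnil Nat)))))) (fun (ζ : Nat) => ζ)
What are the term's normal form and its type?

resulting normal form:
  vcons Nat 0 4 (vnil Nat)
the term's type:
  Vec Nat 1
observation: 19 normal-order steps normalize the term, beginning with a beta-redex.


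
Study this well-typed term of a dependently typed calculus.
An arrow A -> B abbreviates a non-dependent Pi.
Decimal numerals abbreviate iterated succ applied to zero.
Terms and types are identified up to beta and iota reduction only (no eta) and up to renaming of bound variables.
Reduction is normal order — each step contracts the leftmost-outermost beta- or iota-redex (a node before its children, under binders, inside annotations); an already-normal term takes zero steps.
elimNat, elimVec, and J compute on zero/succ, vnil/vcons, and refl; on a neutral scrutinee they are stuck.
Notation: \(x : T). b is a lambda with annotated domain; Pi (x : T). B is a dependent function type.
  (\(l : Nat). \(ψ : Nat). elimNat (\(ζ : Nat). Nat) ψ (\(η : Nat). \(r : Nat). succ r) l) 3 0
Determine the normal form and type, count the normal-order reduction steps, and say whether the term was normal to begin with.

resulting normal form:
  3
inferred type:
  Nat
normal-order step count: 12
already normal: no
first redex: a beta-redex


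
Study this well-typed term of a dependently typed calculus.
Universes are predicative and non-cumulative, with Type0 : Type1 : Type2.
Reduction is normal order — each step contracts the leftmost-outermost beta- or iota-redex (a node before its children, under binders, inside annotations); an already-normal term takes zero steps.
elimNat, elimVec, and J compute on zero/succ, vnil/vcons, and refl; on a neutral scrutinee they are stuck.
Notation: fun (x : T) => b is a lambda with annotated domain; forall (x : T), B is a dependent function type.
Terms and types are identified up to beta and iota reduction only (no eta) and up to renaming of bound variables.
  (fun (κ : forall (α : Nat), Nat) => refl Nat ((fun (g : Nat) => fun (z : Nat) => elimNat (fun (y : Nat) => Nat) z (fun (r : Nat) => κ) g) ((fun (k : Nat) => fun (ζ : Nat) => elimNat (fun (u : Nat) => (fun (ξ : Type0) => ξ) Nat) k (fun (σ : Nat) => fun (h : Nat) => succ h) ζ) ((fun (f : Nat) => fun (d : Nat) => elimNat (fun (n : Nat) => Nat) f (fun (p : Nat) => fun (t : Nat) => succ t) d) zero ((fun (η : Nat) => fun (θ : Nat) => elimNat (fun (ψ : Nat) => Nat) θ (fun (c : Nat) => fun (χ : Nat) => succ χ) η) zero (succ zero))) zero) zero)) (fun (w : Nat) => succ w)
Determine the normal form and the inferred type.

resulting normal form:
  refl Nat (succ zero)
the term's type:
  Eq Nat (succ zero) (succ zero)


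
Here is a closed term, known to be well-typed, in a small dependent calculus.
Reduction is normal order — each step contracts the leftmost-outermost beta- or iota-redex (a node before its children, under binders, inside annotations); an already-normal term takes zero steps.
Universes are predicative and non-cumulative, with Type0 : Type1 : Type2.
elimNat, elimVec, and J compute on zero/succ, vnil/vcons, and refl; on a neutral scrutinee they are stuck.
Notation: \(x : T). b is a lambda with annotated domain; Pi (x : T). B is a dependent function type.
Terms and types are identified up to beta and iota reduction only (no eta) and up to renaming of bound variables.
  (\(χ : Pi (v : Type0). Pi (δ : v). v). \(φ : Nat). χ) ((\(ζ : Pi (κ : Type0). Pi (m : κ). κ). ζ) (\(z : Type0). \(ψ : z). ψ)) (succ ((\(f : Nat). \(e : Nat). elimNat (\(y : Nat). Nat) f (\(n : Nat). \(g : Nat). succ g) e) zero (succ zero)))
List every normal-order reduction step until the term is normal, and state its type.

normal-order reduction:
  (\(χ : Pi (v : Type0). Pi (δ : v). v). \(φ : Nat). χ) ((\(ζ : Pi (κ : Type0). Pi (m : κ). κ). ζ) (\(z : Type0). \(ψ : z). ψ)) (succ ((\(f : Nat). \(e : Nat). elimNat (\(y : Nat). Nat) f (\(n : Nat). \(g : Nat). succ g) e) zero (succ zero)))
  ~> (\(χ : Nat). (\(v : Pi (δ : Type0). Pi (φ : δ). δ). v) (\(ζ : Type0). \(κ : ζ). κ)) (succ ((\(m : Nat). \(z : Nat). elimNat (\(ψ : Nat). Nat) m (\(f : Nat). \(e : Nat). succ e) z) zero (succ zero)))
  ~> (\(χ : Pi (v : Type0). Pi (δ : v). v). χ) (\(φ : Type0). \(ζ : φ). ζ)
  ~> \(χ : Type0). \(v : χ). v
inferred type:
  Pi (χ : Type0). Pi (v : χ). χ


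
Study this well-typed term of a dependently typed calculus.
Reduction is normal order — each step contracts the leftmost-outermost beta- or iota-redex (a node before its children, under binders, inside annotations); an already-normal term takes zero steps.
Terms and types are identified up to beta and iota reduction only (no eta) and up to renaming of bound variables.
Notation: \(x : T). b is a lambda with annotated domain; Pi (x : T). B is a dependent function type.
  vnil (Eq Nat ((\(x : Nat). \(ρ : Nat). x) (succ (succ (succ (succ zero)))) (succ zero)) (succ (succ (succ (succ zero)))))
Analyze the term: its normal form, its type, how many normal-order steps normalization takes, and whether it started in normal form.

reduced normal form:
  vnil (Eq Nat (succ (succ (succ (succ zero)))) (succ (succ (succ (succ zero)))))
inferred type:
  Vec (Eq Nat (succ (succ (succ (succ zero)))) (succ (succ (succ (succ zero))))) zero
steps to reach normal form (normal order): 2
term was already normal: no
first redex: a beta-redex


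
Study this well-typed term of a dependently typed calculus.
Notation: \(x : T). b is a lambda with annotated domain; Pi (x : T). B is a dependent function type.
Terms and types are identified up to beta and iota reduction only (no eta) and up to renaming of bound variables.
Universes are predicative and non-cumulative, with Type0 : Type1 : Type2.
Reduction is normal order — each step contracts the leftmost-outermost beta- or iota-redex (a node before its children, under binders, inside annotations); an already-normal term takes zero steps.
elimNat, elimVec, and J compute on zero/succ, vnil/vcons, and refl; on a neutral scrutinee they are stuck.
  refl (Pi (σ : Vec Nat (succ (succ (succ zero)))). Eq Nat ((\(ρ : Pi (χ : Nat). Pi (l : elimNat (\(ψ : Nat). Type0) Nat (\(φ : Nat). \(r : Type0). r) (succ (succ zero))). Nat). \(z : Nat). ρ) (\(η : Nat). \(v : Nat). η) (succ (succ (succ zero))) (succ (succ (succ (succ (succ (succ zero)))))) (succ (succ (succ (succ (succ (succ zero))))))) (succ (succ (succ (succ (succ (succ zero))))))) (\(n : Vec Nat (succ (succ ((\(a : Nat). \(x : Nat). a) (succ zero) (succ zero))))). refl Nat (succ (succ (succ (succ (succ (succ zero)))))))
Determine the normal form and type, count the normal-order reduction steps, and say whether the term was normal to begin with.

reduced normal form:
  refl (Pi (σ : Vec Nat (succ (succ (succ zero)))). Eq Nat (succ (succ (succ (succ (succ (succ zero)))))) (succ (succ (succ (succ (succ (succ zero))))))) (\(ρ : Vec Nat (succ (succ (succ zero)))). refl Nat (succ (succ (succ (succ (succ (succ zero)))))))
the term's type:
  Eq (Pi (σ : Vec Nat (succ (succ (succ zero)))). Eq Nat (succ (succ (succ (succ (succ (succ zero)))))) (succ (succ (succ (succ (succ (succ zero))))))) (\(ρ : Vec Nat (succ (succ (succ zero)))). refl Nat (succ (succ (succ (succ (succ (succ zero))))))) (\(χ : Vec Nat (succ (succ (succ zero)))). refl Nat (succ (succ (succ (succ (succ (succ zero)))))))
normal-order step count: 6
started in normal form: no
first redex: a beta-redex


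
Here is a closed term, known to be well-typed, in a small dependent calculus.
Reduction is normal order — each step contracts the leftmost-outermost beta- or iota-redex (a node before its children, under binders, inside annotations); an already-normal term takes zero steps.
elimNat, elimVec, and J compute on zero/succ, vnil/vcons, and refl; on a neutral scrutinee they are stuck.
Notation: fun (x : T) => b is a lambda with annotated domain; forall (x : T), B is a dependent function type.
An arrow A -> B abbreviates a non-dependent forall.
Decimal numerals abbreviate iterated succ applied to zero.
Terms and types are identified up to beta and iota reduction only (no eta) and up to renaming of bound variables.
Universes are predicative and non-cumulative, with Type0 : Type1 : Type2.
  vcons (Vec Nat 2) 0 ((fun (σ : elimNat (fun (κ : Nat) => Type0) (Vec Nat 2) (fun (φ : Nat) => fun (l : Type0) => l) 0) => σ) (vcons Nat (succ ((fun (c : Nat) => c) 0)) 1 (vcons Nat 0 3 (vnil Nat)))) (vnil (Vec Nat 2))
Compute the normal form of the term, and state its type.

normal form:
  vcons (Vec Nat 2) 0 (vcons Nat 1 1 (vcons Nat 0 3 (vnil Nat))) (vnil (Vec Nat 2))
inferred type:
  Vec (Vec Nat 2) 1


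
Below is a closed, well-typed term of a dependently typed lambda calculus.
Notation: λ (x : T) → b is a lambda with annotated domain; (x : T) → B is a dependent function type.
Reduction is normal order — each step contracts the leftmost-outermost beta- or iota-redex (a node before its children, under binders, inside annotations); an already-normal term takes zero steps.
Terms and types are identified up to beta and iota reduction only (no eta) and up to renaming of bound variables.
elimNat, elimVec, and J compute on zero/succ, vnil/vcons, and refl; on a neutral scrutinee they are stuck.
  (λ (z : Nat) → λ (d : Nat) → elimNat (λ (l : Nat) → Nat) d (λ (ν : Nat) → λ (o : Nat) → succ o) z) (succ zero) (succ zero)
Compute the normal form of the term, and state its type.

resulting normal form:
  succ (succ zero)
the term's type:
  Nat


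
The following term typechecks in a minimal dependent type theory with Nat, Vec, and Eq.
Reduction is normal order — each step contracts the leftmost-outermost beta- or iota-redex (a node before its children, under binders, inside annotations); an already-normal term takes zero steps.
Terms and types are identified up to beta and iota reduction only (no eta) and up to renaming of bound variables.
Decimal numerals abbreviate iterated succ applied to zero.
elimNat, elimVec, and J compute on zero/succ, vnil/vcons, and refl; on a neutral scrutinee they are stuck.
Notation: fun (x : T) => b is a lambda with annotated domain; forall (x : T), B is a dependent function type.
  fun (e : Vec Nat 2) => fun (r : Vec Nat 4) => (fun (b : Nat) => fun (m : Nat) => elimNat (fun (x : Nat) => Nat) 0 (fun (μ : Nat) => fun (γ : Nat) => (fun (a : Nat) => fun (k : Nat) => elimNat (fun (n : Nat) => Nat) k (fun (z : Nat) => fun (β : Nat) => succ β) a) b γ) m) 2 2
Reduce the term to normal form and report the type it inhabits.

reduced normal form:
  fun (e : Vec Nat 2) => fun (r : Vec Nat 4) => 4
the term's type:
  forall (e : Vec Nat 2), forall (r : Vec Nat 4), Nat
observation: contracting a beta-redex first, the term normalizes in 27 steps.


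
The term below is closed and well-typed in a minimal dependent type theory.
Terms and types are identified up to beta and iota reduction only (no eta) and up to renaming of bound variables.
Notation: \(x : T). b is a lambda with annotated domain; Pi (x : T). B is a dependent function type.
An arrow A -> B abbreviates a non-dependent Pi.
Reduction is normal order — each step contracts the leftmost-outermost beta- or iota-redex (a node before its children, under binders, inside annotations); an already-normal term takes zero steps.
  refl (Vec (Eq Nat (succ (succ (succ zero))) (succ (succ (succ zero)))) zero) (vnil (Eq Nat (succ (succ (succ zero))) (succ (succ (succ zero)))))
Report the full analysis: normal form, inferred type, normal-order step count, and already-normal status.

reduced normal form:
  refl (Vec (Eq Nat (succ (succ (succ zero))) (succ (succ (succ zero)))) zero) (vnil (Eq Nat (succ (succ (succ zero))) (succ (succ (succ zero)))))
the term's type:
  Eq (Vec (Eq Nat (succ (succ (succ zero))) (succ (succ (succ zero)))) zero) (vnil (Eq Nat (succ (succ (succ zero))) (succ (succ (succ zero))))) (vnil (Eq Nat (succ (succ (succ zero))) (succ (succ (succ zero)))))
steps to reach normal form (normal order): 0
already normal: yes


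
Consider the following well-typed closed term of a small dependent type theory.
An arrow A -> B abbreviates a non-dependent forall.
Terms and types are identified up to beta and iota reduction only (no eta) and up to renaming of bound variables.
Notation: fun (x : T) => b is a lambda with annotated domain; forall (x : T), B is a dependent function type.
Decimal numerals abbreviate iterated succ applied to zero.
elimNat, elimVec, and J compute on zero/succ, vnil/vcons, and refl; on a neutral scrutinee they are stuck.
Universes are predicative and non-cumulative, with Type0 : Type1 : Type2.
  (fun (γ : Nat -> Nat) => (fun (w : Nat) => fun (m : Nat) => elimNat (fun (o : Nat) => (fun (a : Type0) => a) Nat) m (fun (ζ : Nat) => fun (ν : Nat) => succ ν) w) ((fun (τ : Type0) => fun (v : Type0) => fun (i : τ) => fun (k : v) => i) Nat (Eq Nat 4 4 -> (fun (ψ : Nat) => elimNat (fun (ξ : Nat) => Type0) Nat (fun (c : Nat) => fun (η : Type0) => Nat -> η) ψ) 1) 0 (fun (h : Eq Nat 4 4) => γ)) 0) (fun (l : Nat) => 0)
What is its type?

type:
  Nat
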